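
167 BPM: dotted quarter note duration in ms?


Reasoning:
One quarter-note beat = 60000 / BPM = 60000 / 167 ms
Dotted quarter note = 3/2 × quarter note
Duration = 3/2 × 60000 / 167 = 90000 / 167
= 538.9 ms


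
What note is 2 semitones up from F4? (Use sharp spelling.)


Reasoning:
F4: chromatic position 5 in octave 4 → absolute = 4×12 + 5 = 53
Transpose up 2: 53 + 2 = 55
55 = 4×12 + 7 → G in octave 4
Result = G4


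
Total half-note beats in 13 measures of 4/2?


Time signature 4/2: the bottom number 2 means the half note gets one count
The top number 4 means 4 half-note beats per measure
Total = 4 × 13 measures
= 52 half-note beats


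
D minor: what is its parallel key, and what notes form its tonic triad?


Step by step:
Parallel keys share the same tonic but differ in mode
D minor → parallel is D major
Tonic triad of D major = D F# A
= D major; triad = D F# A


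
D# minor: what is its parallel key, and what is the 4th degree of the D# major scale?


Let's work it out.
Parallel keys share the same tonic but differ in mode
D# minor → parallel is D# major
D# major scale: D# E# F## G# A# B# C##
= D# major; 4th degree = G#


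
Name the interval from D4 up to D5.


Solution.
Letter names: D → D spans 8 letter names → an octave
Semitones: D4 → D5 = 12 half-steps
An octave of 12 semitones is a perfect octave
= perfect octave


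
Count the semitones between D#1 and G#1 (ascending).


Reasoning:
Absolute semitone position = octave×12 + chromatic position
D#1: 1×12 + 3 = 15
G#1: 1×12 + 8 = 20
Difference = 20 - 15 = 5
= 5 semitones


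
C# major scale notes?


Solution.
Major scale pattern: W-W-H-W-W-W-H (2-2-1-2-2-2-1 semitones)
Starting from C#:
  C# + 2 semitones → D#
  D# + 2 semitones → E#
  E# + 1 semitone → F#
  F# + 2 semitones → G#
  G# + 2 semitones → A#
  A# + 2 semitones → B#
  B# + 1 semitone → C#
Scale = C# D# E# F# G# A# B#


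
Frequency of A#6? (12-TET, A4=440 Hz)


Step by step:
f = 440 × 2^(n/12) where n = semitones from A4
A#6: 25 semitones from A4
f = 440 × 2^(25/12)
f = 1864.66 Hz


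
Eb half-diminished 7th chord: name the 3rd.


Solution.
Half-diminished 7th chord = root + minor 3rd + diminished 5th + minor 7th
Seventh chords stack in thirds, so the letter names are E-G-B-D
Root: Eb
Minor 3rd above Eb: Gb
Diminished 5th above Eb: Bbb
Minor 7th above Eb: Db
The 3rd = Gb


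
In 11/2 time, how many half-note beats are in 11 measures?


Step by step:
Time signature 11/2: the bottom number 2 means the half note gets one count
The top number 11 means 11 half-note beats per measure
Total = 11 × 11 measures
= 121 half-note beats


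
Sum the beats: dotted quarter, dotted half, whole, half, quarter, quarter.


Reasoning:
Beat values:
  dotted quarter = 1.5 beats
  dotted half = 3 beats
  whole = 4 beats
  half = 2 beats
  quarter = 1 beat
  quarter = 1 beat
Sum = 1.5 + 3 + 4 + 2 + 1 + 1
= 12.5 beats


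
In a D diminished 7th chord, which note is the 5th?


Diminished 7th chord = root + minor 3rd + diminished 5th + diminished 7th
Seventh chords stack in thirds, so the letter names are D-F-A-C
Root: D
Minor 3rd above D: F
Diminished 5th above D: Ab
Diminished 7th above D: Cb
The 5th = Ab


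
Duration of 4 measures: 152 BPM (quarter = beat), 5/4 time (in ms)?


Let's work it out.
Quarter-note beat duration = 60000 / 152 ms
Beats per measure (5/4) = 5
One measure = 5 × 60000 / 152 = 300000 / 152 ms
4 measures = 4 × 300000 / 152 = 1200000 / 152
= 7894.7 ms


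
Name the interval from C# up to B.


Solution.
Letter names: C → B spans 7 letter names → a 7th
Semitones: C# → B = 10 half-steps
A 7th of 10 semitones is a minor 7th
= minor 7th


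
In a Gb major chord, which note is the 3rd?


Major triad = root + major 3rd (4 semitones) + perfect 5th (7 semitones)
A triad on Gb stacks thirds, so the chord tones use letter names G-B-D
Root: Gb
Major 3rd above Gb: Bb
Perfect 5th above Gb: Db
The 3rd = Bb


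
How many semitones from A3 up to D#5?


Step by step:
Absolute semitone position = octave×12 + chromatic position
A3: 3×12 + 9 = 45
D#5: 5×12 + 3 = 63
Difference = 63 - 45 = 18
= 18 semitones


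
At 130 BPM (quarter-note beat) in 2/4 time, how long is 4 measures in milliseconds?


Quarter-note beat duration = 60000 / 130 ms
Beats per measure (2/4) = 2
One measure = 2 × 60000 / 130 = 120000 / 130 ms
4 measures = 4 × 120000 / 130 = 480000 / 130
= 3692.3 ms


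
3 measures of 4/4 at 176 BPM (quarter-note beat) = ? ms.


Working:
Quarter-note beat duration = 60000 / 176 ms
Beats per measure (4/4) = 4
One measure = 4 × 60000 / 176 = 240000 / 176 ms
3 measures = 3 × 240000 / 176 = 720000 / 176
= 4090.9 ms


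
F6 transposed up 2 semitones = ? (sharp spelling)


F6: chromatic position 5 in octave 6 → absolute = 6×12 + 5 = 77
Transpose up 2: 77 + 2 = 79
79 = 6×12 + 7 → G in octave 6
Result = G6


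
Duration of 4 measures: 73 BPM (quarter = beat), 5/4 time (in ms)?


Quarter-note beat duration = 60000 / 73 ms
Beats per measure (5/4) = 5
One measure = 5 × 60000 / 73 = 300000 / 73 ms
4 measures = 4 × 300000 / 73 = 1200000 / 73
= 16438.4 ms


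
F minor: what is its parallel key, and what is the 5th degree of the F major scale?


Parallel keys share the same tonic but differ in mode
F minor → parallel is F major
F major scale: F G A Bb C D E
= F major; 5th degree = C


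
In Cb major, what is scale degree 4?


Step by step:
Major scale pattern: W-W-H-W-W-W-H (2-2-1-2-2-2-1 semitones)
Starting from Cb:
  Cb + 2 semitones → Db
  Db + 2 semitones → Eb
  Eb + 1 semitone → Fb
  Fb + 2 semitones → Gb
  Gb + 2 semitones → Ab
  Ab + 2 semitones → Bb
  Bb + 1 semitone → Cb
Scale: Cb Db Eb Fb Gb Ab Bb
Degree 4 = Fb


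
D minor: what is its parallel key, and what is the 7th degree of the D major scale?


Working:
Parallel keys share the same tonic but differ in mode
D minor → parallel is D major
D major scale: D E F# G A B C#
= D major; 7th degree = C#


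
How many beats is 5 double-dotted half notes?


Reasoning:
Base half note = 2 beats
Dot 1 adds half the previous value: +1
Dot 2 adds half the previous value: +1/2
One double-dotted half = 2 + 1 + 1/2 = 7/2
5 of them = 5 × 7/2 = 35/2
= 35/2 beats


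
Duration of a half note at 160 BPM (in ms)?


One quarter-note beat = 60000 / BPM = 60000 / 160 ms
Half note = 2 × quarter note
Duration = 2 × 60000 / 160 = 120000 / 160
= 750.0 ms


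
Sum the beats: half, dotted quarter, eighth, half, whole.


Solution.
Beat values:
  half = 2 beats
  dotted quarter = 1.5 beats
  eighth = 0.5 beats
  half = 2 beats
  whole = 4 beats
Sum = 2 + 1.5 + 0.5 + 2 + 4
= 10 beats


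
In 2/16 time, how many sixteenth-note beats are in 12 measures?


Step by step:
Time signature 2/16: the bottom number 16 means the sixteenth note gets one count
The top number 2 means 2 sixteenth-note beats per measure
Total = 2 × 12 measures
= 24 sixteenth-note beats


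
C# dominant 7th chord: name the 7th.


Dominant 7th chord = root + major 3rd + perfect 5th + minor 7th
Seventh chords stack in thirds, so the letter names are C-E-G-B
Root: C#
Major 3rd above C#: E#
Perfect 5th above C#: G#
Minor 7th above C#: B
The 7th = B


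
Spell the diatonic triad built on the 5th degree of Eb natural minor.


Eb natural minor scale: Eb F Gb Ab Bb Cb Db
Diatonic triad on degree 5 stacks scale notes 5, 7, 2: Bb Db F
Bb→Db = 3 semitones; Bb→F = 7 semitones → minor triad
= Bb Db F (minor)


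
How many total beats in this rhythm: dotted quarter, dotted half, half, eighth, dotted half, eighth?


Solution.
Beat values:
  dotted quarter = 1.5 beats
  dotted half = 3 beats
  half = 2 beats
  eighth = 0.5 beats
  dotted half = 3 beats
  eighth = 0.5 beats
Sum = 1.5 + 3 + 2 + 0.5 + 3 + 0.5
= 10.5 beats


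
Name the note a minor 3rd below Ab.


A 3rd spans 3 letter names, so from A we land on F
A minor 3rd = 3 semitones below Ab
Spell F at that pitch: F
= F


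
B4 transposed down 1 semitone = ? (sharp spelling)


Let's work it out.
B4: chromatic position 11 in octave 4 → absolute = 4×12 + 11 = 59
Transpose down 1: 59 - 1 = 58
58 = 4×12 + 10 → A# in octave 4
Result = A#4


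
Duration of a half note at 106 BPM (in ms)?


Step by step:
One quarter-note beat = 60000 / BPM = 60000 / 106 ms
Half note = 2 × quarter note
Duration = 2 × 60000 / 106 = 120000 / 106
= 1132.1 ms


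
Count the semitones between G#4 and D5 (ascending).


Absolute semitone position = octave×12 + chromatic position
G#4: 4×12 + 8 = 56
D5: 5×12 + 2 = 62
Difference = 62 - 56 = 6
= 6 semitones


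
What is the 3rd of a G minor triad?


Working:
Minor triad = root + minor 3rd (3 semitones) + perfect 5th (7 semitones)
A triad on G stacks thirds, so the chord tones use letter names G-B-D
Root: G
Minor 3rd above G: Bb
Perfect 5th above G: D
The 3rd = Bb


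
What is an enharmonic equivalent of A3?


Working:
Enharmonic notes sound the same pitch but are spelled with different letter names
A and G## name the same pitch class
= G##3


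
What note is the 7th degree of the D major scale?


Major scale pattern: W-W-H-W-W-W-H (2-2-1-2-2-2-1 semitones)
Starting from D:
  D + 2 semitones → E
  E + 2 semitones → F#
  F# + 1 semitone → G
  G + 2 semitones → A
  A + 2 semitones → B
  B + 2 semitones → C#
  C# + 1 semitone → D
Scale: D E F# G A B C#
Degree 7 = C#


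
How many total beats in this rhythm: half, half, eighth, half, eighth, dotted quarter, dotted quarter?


Solution.
Beat values:
  half = 2 beats
  half = 2 beats
  eighth = 0.5 beats
  half = 2 beats
  eighth = 0.5 beats
  dotted quarter = 1.5 beats
  dotted quarter = 1.5 beats
Sum = 2 + 2 + 0.5 + 2 + 0.5 + 1.5 + 1.5
= 10 beats


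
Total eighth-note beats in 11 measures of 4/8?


Reasoning:
Time signature 4/8: the bottom number 8 means the eighth note gets one count
The top number 4 means 4 eighth-note beats per measure
Total = 4 × 11 measures
= 44 eighth-note beats


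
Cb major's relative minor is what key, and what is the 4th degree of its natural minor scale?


Let's work it out.
The relative minor shares the major's key signature and starts on its 6th degree
6th degree = a major 6th above the tonic; a major 6th above Cb is Ab
→ relative minor of Cb major is Ab minor
Ab natural minor scale: Ab Bb Cb Db Eb Fb Gb
= Ab minor; 4th degree = Db


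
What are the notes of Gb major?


Major scale pattern: W-W-H-W-W-W-H (2-2-1-2-2-2-1 semitones)
Starting from Gb:
  Gb + 2 semitones → Ab
  Ab + 2 semitones → Bb
  Bb + 1 semitone → Cb
  Cb + 2 semitones → Db
  Db + 2 semitones → Eb
  Eb + 2 semitones → F
  F + 1 semitone → Gb
Scale = Gb Ab Bb Cb Db Eb F


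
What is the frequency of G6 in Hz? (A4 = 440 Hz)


Let's work it out.
f = 440 × 2^(n/12) where n = semitones from A4
G6: 22 semitones from A4
f = 440 × 2^(22/12)
f = 1567.98 Hz


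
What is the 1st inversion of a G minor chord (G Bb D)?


Let's work it out.
Root position: G Bb D
1st inversion: move root up an octave
Bass note: Bb
Notes (bottom to top) = Bb D G


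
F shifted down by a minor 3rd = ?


Step by step:
minor 3rd: 3 letter names, 3 semitones
Letter: F - 2 → D
Pitch: F - 3 semitones, spelled as a D → D
= D


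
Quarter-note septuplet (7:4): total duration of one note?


Solution.
Septuplet: 7 notes occupy the space of 4 quarter notes
Space = 4 × 1 = 4 beats
Each septuplet note = 4 / 7 = 4/7 beats
= 4/7 beats


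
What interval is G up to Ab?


Working:
Letter names: G → A spans 2 letter names → a 2nd
Semitones: G → Ab = 1 half-step
A 2nd of 1 semitone is a minor 2nd
= minor 2nd


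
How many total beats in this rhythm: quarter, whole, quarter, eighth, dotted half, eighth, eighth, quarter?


Beat values:
  quarter = 1 beat
  whole = 4 beats
  quarter = 1 beat
  eighth = 0.5 beats
  dotted half = 3 beats
  eighth = 0.5 beats
  eighth = 0.5 beats
  quarter = 1 beat
Sum = 1 + 4 + 1 + 0.5 + 3 + 0.5 + 0.5 + 1
= 11.5 beats


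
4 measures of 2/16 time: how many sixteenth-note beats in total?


Let's work it out.
Time signature 2/16: the bottom number 16 means the sixteenth note gets one count
The top number 2 means 2 sixteenth-note beats per measure
Total = 2 × 4 measures
= 8 sixteenth-note beats


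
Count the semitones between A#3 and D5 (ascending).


Let's work it out.
Absolute semitone position = octave×12 + chromatic position
A#3: 3×12 + 10 = 46
D5: 5×12 + 2 = 62
Difference = 62 - 46 = 16
= 16 semitones


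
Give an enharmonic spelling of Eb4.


Let's work it out.
Enharmonic notes sound the same pitch but are spelled with different letter names
Eb and D# name the same pitch class
= D#4


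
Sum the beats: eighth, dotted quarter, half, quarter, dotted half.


Solution.
Beat values:
  eighth = 0.5 beats
  dotted quarter = 1.5 beats
  half = 2 beats
  quarter = 1 beat
  dotted half = 3 beats
Sum = 0.5 + 1.5 + 2 + 1 + 3
= 8 beats


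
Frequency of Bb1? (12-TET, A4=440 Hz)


Step by step:
f = 440 × 2^(n/12) where n = semitones from A4
Bb1: -35 semitones from A4
f = 440 × 2^(-35/12)
f = 58.27 Hz


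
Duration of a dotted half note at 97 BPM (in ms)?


Let's work it out.
One quarter-note beat = 60000 / BPM = 60000 / 97 ms
Dotted half note = 3 × quarter note
Duration = 3 × 60000 / 97 = 180000 / 97
= 1855.7 ms


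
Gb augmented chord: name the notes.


Step by step:
Augmented triad = root + major 3rd (4 semitones) + augmented 5th (8 semitones)
A triad on Gb stacks thirds, so the chord tones use letter names G-B-D
Root: Gb
Major 3rd above Gb: Bb
Augmented 5th above Gb: D
Chord = Gb Bb D


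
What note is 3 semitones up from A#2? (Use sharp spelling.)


Reasoning:
A#2: chromatic position 10 in octave 2 → absolute = 2×12 + 10 = 34
Transpose up 3: 34 + 3 = 37
37 = 3×12 + 1 → C# in octave 3
Result = C#3


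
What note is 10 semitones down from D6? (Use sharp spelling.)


Reasoning:
D6: chromatic position 2 in octave 6 → absolute = 6×12 + 2 = 74
Transpose down 10: 74 - 10 = 64
64 = 5×12 + 4 → E in octave 5
Result = E5


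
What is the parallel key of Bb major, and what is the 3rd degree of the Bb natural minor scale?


Reasoning:
Parallel keys share the same tonic but differ in mode
Bb major → parallel is Bb minor
Bb natural minor scale: Bb C Db Eb F Gb Ab
= Bb minor; 3rd degree = Db


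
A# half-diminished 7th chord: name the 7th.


Half-diminished 7th chord = root + minor 3rd + diminished 5th + minor 7th
Seventh chords stack in thirds, so the letter names are A-C-E-G
Root: A#
Minor 3rd above A#: C#
Diminished 5th above A#: E
Minor 7th above A#: G#
The 7th = G#


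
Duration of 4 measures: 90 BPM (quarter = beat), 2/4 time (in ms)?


Quarter-note beat duration = 60000 / 90 ms
Beats per measure (2/4) = 2
One measure = 2 × 60000 / 90 = 120000 / 90 ms
4 measures = 4 × 120000 / 90 = 480000 / 90
= 5333.3 ms


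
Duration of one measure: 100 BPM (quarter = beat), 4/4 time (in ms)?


Step by step:
Quarter-note beat duration = 60000 / 100 ms
Beats per measure (4/4) = 4
One measure = 4 × 60000 / 100 = 240000 / 100 ms
= 2400.0 ms


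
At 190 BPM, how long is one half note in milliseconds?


One quarter-note beat = 60000 / BPM = 60000 / 190 ms
Half note = 2 × quarter note
Duration = 2 × 60000 / 190 = 120000 / 190
= 631.6 ms


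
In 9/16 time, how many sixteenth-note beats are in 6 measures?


Reasoning:
Time signature 9/16: the bottom number 16 means the sixteenth note gets one count
The top number 9 means 9 sixteenth-note beats per measure
Total = 9 × 6 measures
= 54 sixteenth-note beats


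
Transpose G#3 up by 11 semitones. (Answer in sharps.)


Working:
G#3: chromatic position 8 in octave 3 → absolute = 3×12 + 8 = 44
Transpose up 11: 44 + 11 = 55
55 = 4×12 + 7 → G in octave 4
Result = G4


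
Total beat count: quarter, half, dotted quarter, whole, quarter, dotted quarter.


Reasoning:
Beat values:
  quarter = 1 beat
  half = 2 beats
  dotted quarter = 1.5 beats
  whole = 4 beats
  quarter = 1 beat
  dotted quarter = 1.5 beats
Sum = 1 + 2 + 1.5 + 4 + 1 + 1.5
= 11 beats


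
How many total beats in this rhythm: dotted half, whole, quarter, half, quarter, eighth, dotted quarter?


Working:
Beat values:
  dotted half = 3 beats
  whole = 4 beats
  quarter = 1 beat
  half = 2 beats
  quarter = 1 beat
  eighth = 0.5 beats
  dotted quarter = 1.5 beats
Sum = 3 + 4 + 1 + 2 + 1 + 0.5 + 1.5
= 13 beats


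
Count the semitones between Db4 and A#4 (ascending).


Reasoning:
Absolute semitone position = octave×12 + chromatic position
Db4: 4×12 + 1 = 49
A#4: 4×12 + 10 = 58
Difference = 58 - 49 = 9
= 9 semitones


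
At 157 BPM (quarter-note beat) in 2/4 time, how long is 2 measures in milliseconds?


Reasoning:
Quarter-note beat duration = 60000 / 157 ms
Beats per measure (2/4) = 2
One measure = 2 × 60000 / 157 = 120000 / 157 ms
2 measures = 2 × 120000 / 157 = 240000 / 157
= 1528.7 ms


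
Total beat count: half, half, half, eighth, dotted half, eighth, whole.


Beat values:
  half = 2 beats
  half = 2 beats
  half = 2 beats
  eighth = 0.5 beats
  dotted half = 3 beats
  eighth = 0.5 beats
  whole = 4 beats
Sum = 2 + 2 + 2 + 0.5 + 3 + 0.5 + 4
= 14 beats


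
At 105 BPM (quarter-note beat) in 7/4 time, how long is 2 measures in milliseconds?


Solution.
Quarter-note beat duration = 60000 / 105 ms
Beats per measure (7/4) = 7
One measure = 7 × 60000 / 105 = 420000 / 105 ms
2 measures = 2 × 420000 / 105 = 840000 / 105
= 8000.0 ms


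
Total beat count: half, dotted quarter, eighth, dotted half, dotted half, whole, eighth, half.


Let's work it out.
Beat values:
  half = 2 beats
  dotted quarter = 1.5 beats
  eighth = 0.5 beats
  dotted half = 3 beats
  dotted half = 3 beats
  whole = 4 beats
  eighth = 0.5 beats
  half = 2 beats
Sum = 2 + 1.5 + 0.5 + 3 + 3 + 4 + 0.5 + 2
= 16.5 beats


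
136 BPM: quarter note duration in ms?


One quarter-note beat = 60000 / BPM = 60000 / 136 ms
Duration = 60000 / 136
= 441.2 ms


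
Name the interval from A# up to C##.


Let's work it out.
Letter names: A → C spans 3 letter names → a 3rd
Semitones: A# → C## = 4 half-steps
A 3rd of 4 semitones is a major 3rd
= major 3rd


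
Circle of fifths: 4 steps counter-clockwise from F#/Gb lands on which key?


Each counter-clockwise step moves down a perfect 5th (= up a perfect 4th)
From F#/Gb: F#/Gb → B → E → A → D
= D


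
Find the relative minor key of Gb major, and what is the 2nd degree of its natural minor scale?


Let's work it out.
The relative minor shares the major's key signature and starts on its 6th degree
6th degree = a major 6th above the tonic; a major 6th above Gb is Eb
→ relative minor of Gb major is Eb minor
Eb natural minor scale: Eb F Gb Ab Bb Cb Db
= Eb minor; 2nd degree = F


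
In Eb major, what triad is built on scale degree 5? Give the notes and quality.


Solution.
Eb major scale: Eb F G Ab Bb C D
Diatonic triad on degree 5 stacks scale notes 5, 7, 2: Bb D F
Bb→D = 4 semitones; Bb→F = 7 semitones → major triad
= Bb D F (major)


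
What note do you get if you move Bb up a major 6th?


Step by step:
major 6th: 6 letter names, 9 semitones
Letter: B + 5 → G
Pitch: Bb + 9 semitones, spelled as a G → G
= G


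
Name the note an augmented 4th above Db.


Working:
A 4th spans 4 letter names, so from D we land on G
An augmented 4th = 6 semitones above Db
Spell G at that pitch: G
= G


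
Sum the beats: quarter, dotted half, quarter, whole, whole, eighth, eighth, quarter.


Solution.
Beat values:
  quarter = 1 beat
  dotted half = 3 beats
  quarter = 1 beat
  whole = 4 beats
  whole = 4 beats
  eighth = 0.5 beats
  eighth = 0.5 beats
  quarter = 1 beat
Sum = 1 + 3 + 1 + 4 + 4 + 0.5 + 0.5 + 1
= 15 beats


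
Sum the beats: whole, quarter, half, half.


Reasoning:
Beat values:
  whole = 4 beats
  quarter = 1 beat
  half = 2 beats
  half = 2 beats
Sum = 4 + 1 + 2 + 2
= 9 beats


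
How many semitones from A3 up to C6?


Absolute semitone position = octave×12 + chromatic position
A3: 3×12 + 9 = 45
C6: 6×12 + 0 = 72
Difference = 72 - 45 = 27
= 27 semitones


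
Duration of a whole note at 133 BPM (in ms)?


Working:
One quarter-note beat = 60000 / BPM = 60000 / 133 ms
Whole note = 4 × quarter note
Duration = 4 × 60000 / 133 = 240000 / 133
= 1804.5 ms


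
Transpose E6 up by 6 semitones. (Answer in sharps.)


E6: chromatic position 4 in octave 6 → absolute = 6×12 + 4 = 76
Transpose up 6: 76 + 6 = 82
82 = 6×12 + 10 → A# in octave 6
Result = A#6


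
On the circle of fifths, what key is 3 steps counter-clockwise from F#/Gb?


Each counter-clockwise step moves down a perfect 5th (= up a perfect 4th)
From F#/Gb: F#/Gb → B → E → A
= A


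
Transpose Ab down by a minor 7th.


Solution.
minor 7th: 7 letter names, 10 semitones
Letter: A - 6 → B
Pitch: Ab - 10 semitones, spelled as a B → Bb
= Bb


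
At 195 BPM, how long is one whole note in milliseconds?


One quarter-note beat = 60000 / BPM = 60000 / 195 ms
Whole note = 4 × quarter note
Duration = 4 × 60000 / 195 = 240000 / 195
= 1230.8 ms


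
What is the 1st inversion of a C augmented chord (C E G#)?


Reasoning:
Root position: C E G#
1st inversion: move root up an octave
Bass note: E
Notes (bottom to top) = E G# C


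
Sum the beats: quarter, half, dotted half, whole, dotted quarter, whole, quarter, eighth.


Solution.
Beat values:
  quarter = 1 beat
  half = 2 beats
  dotted half = 3 beats
  whole = 4 beats
  dotted quarter = 1.5 beats
  whole = 4 beats
  quarter = 1 beat
  eighth = 0.5 beats
Sum = 1 + 2 + 3 + 4 + 1.5 + 4 + 1 + 0.5
= 17 beats


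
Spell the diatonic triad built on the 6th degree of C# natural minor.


Step by step:
C# natural minor scale: C# D# E F# G# A B
Diatonic triad on degree 6 stacks scale notes 6, 1, 3: A C# E
A→C# = 4 semitones; A→E = 7 semitones → major triad
= A C# E (major)


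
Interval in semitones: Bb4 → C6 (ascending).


Absolute semitone position = octave×12 + chromatic position
Bb4: 4×12 + 10 = 58
C6: 6×12 + 0 = 72
Difference = 72 - 58 = 14
= 14 semitones


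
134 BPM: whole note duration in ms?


Solution.
One quarter-note beat = 60000 / BPM = 60000 / 134 ms
Whole note = 4 × quarter note
Duration = 4 × 60000 / 134 = 240000 / 134
= 1791.0 ms


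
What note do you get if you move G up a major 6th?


major 6th: 6 letter names, 9 semitones
Letter: G + 5 → E
Pitch: G + 9 semitones, spelled as an E → E
= E


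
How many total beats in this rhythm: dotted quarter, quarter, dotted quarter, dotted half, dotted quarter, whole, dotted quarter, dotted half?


Solution.
Beat values:
  dotted quarter = 1.5 beats
  quarter = 1 beat
  dotted quarter = 1.5 beats
  dotted half = 3 beats
  dotted quarter = 1.5 beats
  whole = 4 beats
  dotted quarter = 1.5 beats
  dotted half = 3 beats
Sum = 1.5 + 1 + 1.5 + 3 + 1.5 + 4 + 1.5 + 3
= 17 beats


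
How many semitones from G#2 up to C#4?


Absolute semitone position = octave×12 + chromatic position
G#2: 2×12 + 8 = 32
C#4: 4×12 + 1 = 49
Difference = 49 - 32 = 17
= 17 semitones


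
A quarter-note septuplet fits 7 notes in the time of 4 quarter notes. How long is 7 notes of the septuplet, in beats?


Step by step:
Septuplet: 7 notes occupy the space of 4 quarter notes
Space = 4 × 1 = 4 beats
Each septuplet note = 4 / 7 = 4/7 beats
7 notes = 7 × 4/7 = 4
= 4 beats


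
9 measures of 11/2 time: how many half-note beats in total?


Let's work it out.
Time signature 11/2: the bottom number 2 means the half note gets one count
The top number 11 means 11 half-note beats per measure
Total = 11 × 9 measures
= 99 half-note beats


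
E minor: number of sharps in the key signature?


Sharp minor keys follow the circle of fifths: A(0), E(1), B(2), F#(3), C#(4), G#(5), D#(6), A#(7)
E minor has 1 sharp
Order of sharps: F# C# G# D# A# E# B# → first 1: F#
= 1 sharp


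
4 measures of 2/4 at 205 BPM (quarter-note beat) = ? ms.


Quarter-note beat duration = 60000 / 205 ms
Beats per measure (2/4) = 2
One measure = 2 × 60000 / 205 = 120000 / 205 ms
4 measures = 4 × 120000 / 205 = 480000 / 205
= 2341.5 ms


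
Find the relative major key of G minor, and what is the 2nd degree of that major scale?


Let's work it out.
The relative major shares the key signature and is a minor 3rd above the minor tonic
A minor 3rd above G is Bb
→ relative major of G minor is Bb major
Bb major scale: Bb C D Eb F G A
= Bb major; 2nd degree = C


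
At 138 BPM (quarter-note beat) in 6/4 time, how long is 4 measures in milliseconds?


Reasoning:
Quarter-note beat duration = 60000 / 138 ms
Beats per measure (6/4) = 6
One measure = 6 × 60000 / 138 = 360000 / 138 ms
4 measures = 4 × 360000 / 138 = 1440000 / 138
= 10434.8 ms


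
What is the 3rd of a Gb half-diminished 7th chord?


Working:
Half-diminished 7th chord = root + minor 3rd + diminished 5th + minor 7th
Seventh chords stack in thirds, so the letter names are G-B-D-F
Root: Gb
Minor 3rd above Gb: Bbb
Diminished 5th above Gb: Dbb
Minor 7th above Gb: Fb
The 3rd = Bbb


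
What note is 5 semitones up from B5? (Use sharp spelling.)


Reasoning:
B5: chromatic position 11 in octave 5 → absolute = 5×12 + 11 = 71
Transpose up 5: 71 + 5 = 76
76 = 6×12 + 4 → E in octave 6
Result = E6


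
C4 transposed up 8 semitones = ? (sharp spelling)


C4: chromatic position 0 in octave 4 → absolute = 4×12 + 0 = 48
Transpose up 8: 48 + 8 = 56
56 = 4×12 + 8 → G# in octave 4
Result = G#4


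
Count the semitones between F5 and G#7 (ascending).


Let's work it out.
Absolute semitone position = octave×12 + chromatic position
F5: 5×12 + 5 = 65
G#7: 7×12 + 8 = 92
Difference = 92 - 65 = 27
= 27 semitones


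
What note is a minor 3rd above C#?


Working:
A 3rd spans 3 letter names, so from C we land on E
A minor 3rd = 3 semitones above C#
Spell E at that pitch: E
= E


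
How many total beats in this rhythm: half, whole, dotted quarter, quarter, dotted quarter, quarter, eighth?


Step by step:
Beat values:
  half = 2 beats
  whole = 4 beats
  dotted quarter = 1.5 beats
  quarter = 1 beat
  dotted quarter = 1.5 beats
  quarter = 1 beat
  eighth = 0.5 beats
Sum = 2 + 4 + 1.5 + 1 + 1.5 + 1 + 0.5
= 11.5 beats


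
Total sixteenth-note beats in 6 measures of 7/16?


Reasoning:
Time signature 7/16: the bottom number 16 means the sixteenth note gets one count
The top number 7 means 7 sixteenth-note beats per measure
Total = 7 × 6 measures
= 42 sixteenth-note beats


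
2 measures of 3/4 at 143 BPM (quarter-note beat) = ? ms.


Let's work it out.
Quarter-note beat duration = 60000 / 143 ms
Beats per measure (3/4) = 3
One measure = 3 × 60000 / 143 = 180000 / 143 ms
2 measures = 2 × 180000 / 143 = 360000 / 143
= 2517.5 ms


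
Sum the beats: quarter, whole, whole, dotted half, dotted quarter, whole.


Step by step:
Beat values:
  quarter = 1 beat
  whole = 4 beats
  whole = 4 beats
  dotted half = 3 beats
  dotted quarter = 1.5 beats
  whole = 4 beats
Sum = 1 + 4 + 4 + 3 + 1.5 + 4
= 17.5 beats


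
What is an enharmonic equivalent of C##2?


Step by step:
Enharmonic notes sound the same pitch but are spelled with different letter names
C## and D name the same pitch class
= D2


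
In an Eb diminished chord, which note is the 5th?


Step by step:
Diminished triad = root + minor 3rd (3 semitones) + diminished 5th (6 semitones)
A triad on Eb stacks thirds, so the chord tones use letter names E-G-B
Root: Eb
Minor 3rd above Eb: Gb
Diminished 5th above Eb: Bbb
The 5th = Bbb


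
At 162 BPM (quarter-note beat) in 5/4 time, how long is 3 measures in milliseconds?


Working:
Quarter-note beat duration = 60000 / 162 ms
Beats per measure (5/4) = 5
One measure = 5 × 60000 / 162 = 300000 / 162 ms
3 measures = 3 × 300000 / 162 = 900000 / 162
= 5555.6 ms


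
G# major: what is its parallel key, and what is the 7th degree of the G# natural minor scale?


Reasoning:
Parallel keys share the same tonic but differ in mode
G# major → parallel is G# minor
G# natural minor scale: G# A# B C# D# E F#
= G# minor; 7th degree = F#


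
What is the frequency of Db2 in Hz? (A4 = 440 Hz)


Reasoning:
f = 440 × 2^(n/12) where n = semitones from A4
Db2: -32 semitones from A4
f = 440 × 2^(-32/12)
f = 69.30 Hz


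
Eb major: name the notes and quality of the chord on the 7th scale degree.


Eb major scale: Eb F G Ab Bb C D
Diatonic triad on degree 7 stacks scale notes 7, 2, 4: D F Ab
D→F = 3 semitones; D→Ab = 6 semitones → diminished triad
= D F Ab (diminished)


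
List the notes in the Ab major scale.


Step by step:
Major scale pattern: W-W-H-W-W-W-H (2-2-1-2-2-2-1 semitones)
Starting from Ab:
  Ab + 2 semitones → Bb
  Bb + 2 semitones → C
  C + 1 semitone → Db
  Db + 2 semitones → Eb
  Eb + 2 semitones → F
  F + 2 semitones → G
  G + 1 semitone → Ab
Scale = Ab Bb C Db Eb F G


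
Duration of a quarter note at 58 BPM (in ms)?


One quarter-note beat = 60000 / BPM = 60000 / 58 ms
Duration = 60000 / 58
= 1034.5 ms


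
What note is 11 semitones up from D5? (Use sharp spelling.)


Step by step:
D5: chromatic position 2 in octave 5 → absolute = 5×12 + 2 = 62
Transpose up 11: 62 + 11 = 73
73 = 6×12 + 1 → C# in octave 6
Result = C#6


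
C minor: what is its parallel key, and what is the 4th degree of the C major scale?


Reasoning:
Parallel keys share the same tonic but differ in mode
C minor → parallel is C major
C major scale: C D E F G A B
= C major; 4th degree = F


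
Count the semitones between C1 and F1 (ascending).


Absolute semitone position = octave×12 + chromatic position
C1: 1×12 + 0 = 12
F1: 1×12 + 5 = 17
Difference = 17 - 12 = 5
= 5 semitones


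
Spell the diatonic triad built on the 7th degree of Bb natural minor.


Step by step:
Bb natural minor scale: Bb C Db Eb F Gb Ab
Diatonic triad on degree 7 stacks scale notes 7, 2, 4: Ab C Eb
Ab→C = 4 semitones; Ab→Eb = 7 semitones → major triad
= Ab C Eb (major)


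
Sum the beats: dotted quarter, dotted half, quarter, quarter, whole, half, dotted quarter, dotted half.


Beat values:
  dotted quarter = 1.5 beats
  dotted half = 3 beats
  quarter = 1 beat
  quarter = 1 beat
  whole = 4 beats
  half = 2 beats
  dotted quarter = 1.5 beats
  dotted half = 3 beats
Sum = 1.5 + 3 + 1 + 1 + 4 + 2 + 1.5 + 3
= 17 beats


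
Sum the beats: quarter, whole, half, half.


Solution.
Beat values:
  quarter = 1 beat
  whole = 4 beats
  half = 2 beats
  half = 2 beats
Sum = 1 + 4 + 2 + 2
= 9 beats


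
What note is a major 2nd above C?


Step by step:
A 2nd spans 2 letter names, so from C we land on D
A major 2nd = 2 semitones above C
Spell D at that pitch: D
= D


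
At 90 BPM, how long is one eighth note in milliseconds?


Step by step:
One quarter-note beat = 60000 / BPM = 60000 / 90 ms
Eighth note = 1/2 × quarter note
Duration = 1/2 × 60000 / 90 = 30000 / 90
= 333.3 ms


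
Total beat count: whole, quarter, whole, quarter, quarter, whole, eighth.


Step by step:
Beat values:
  whole = 4 beats
  quarter = 1 beat
  whole = 4 beats
  quarter = 1 beat
  quarter = 1 beat
  whole = 4 beats
  eighth = 0.5 beats
Sum = 4 + 1 + 4 + 1 + 1 + 4 + 0.5
= 15.5 beats


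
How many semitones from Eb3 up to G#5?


Absolute semitone position = octave×12 + chromatic position
Eb3: 3×12 + 3 = 39
G#5: 5×12 + 8 = 68
Difference = 68 - 39 = 29
= 29 semitones


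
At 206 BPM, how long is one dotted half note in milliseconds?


Working:
One quarter-note beat = 60000 / BPM = 60000 / 206 ms
Dotted half note = 3 × quarter note
Duration = 3 × 60000 / 206 = 180000 / 206
= 873.8 ms


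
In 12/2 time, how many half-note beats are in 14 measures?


Let's work it out.
Time signature 12/2: the bottom number 2 means the half note gets one count
The top number 12 means 12 half-note beats per measure
Total = 12 × 14 measures
= 168 half-note beats


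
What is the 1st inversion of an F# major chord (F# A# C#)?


Step by step:
Root position: F# A# C#
1st inversion: move root up an octave
Bass note: A#
Notes (bottom to top) = A# C# F#


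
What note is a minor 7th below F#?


Let's work it out.
A 7th spans 7 letter names, so from F we land on G
A minor 7th = 10 semitones below F#
Spell G at that pitch: G#
= G#


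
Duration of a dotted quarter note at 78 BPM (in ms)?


Let's work it out.
One quarter-note beat = 60000 / BPM = 60000 / 78 ms
Dotted quarter note = 3/2 × quarter note
Duration = 3/2 × 60000 / 78 = 90000 / 78
= 1153.8 ms


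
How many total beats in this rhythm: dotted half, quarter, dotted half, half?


Beat values:
  dotted half = 3 beats
  quarter = 1 beat
  dotted half = 3 beats
  half = 2 beats
Sum = 3 + 1 + 3 + 2
= 9 beats


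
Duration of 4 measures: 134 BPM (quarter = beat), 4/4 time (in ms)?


Step by step:
Quarter-note beat duration = 60000 / 134 ms
Beats per measure (4/4) = 4
One measure = 4 × 60000 / 134 = 240000 / 134 ms
4 measures = 4 × 240000 / 134 = 960000 / 134
= 7164.2 ms


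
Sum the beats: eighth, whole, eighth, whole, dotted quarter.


Working:
Beat values:
  eighth = 0.5 beats
  whole = 4 beats
  eighth = 0.5 beats
  whole = 4 beats
  dotted quarter = 1.5 beats
Sum = 0.5 + 4 + 0.5 + 4 + 1.5
= 10.5 beats


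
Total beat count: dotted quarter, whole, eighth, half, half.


Beat values:
  dotted quarter = 1.5 beats
  whole = 4 beats
  eighth = 0.5 beats
  half = 2 beats
  half = 2 beats
Sum = 1.5 + 4 + 0.5 + 2 + 2
= 10 beats


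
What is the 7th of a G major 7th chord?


Major 7th chord = root + major 3rd + perfect 5th + major 7th
Seventh chords stack in thirds, so the letter names are G-B-D-F
Root: G
Major 3rd above G: B
Perfect 5th above G: D
Major 7th above G: F#
The 7th = F#


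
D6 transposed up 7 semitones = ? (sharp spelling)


Step by step:
D6: chromatic position 2 in octave 6 → absolute = 6×12 + 2 = 74
Transpose up 7: 74 + 7 = 81
81 = 6×12 + 9 → A in octave 6
Result = A6


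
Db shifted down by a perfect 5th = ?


Let's work it out.
perfect 5th: 5 letter names, 7 semitones
Letter: D - 4 → G
Pitch: Db - 7 semitones, spelled as a G → Gb
= Gb


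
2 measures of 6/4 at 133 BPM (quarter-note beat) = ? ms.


Working:
Quarter-note beat duration = 60000 / 133 ms
Beats per measure (6/4) = 6
One measure = 6 × 60000 / 133 = 360000 / 133 ms
2 measures = 2 × 360000 / 133 = 720000 / 133
= 5413.5 ms


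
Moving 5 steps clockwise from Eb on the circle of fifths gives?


Each clockwise step on the circle of fifths moves up a perfect 5th
From Eb: Eb → Bb → F → C → G → D
= D


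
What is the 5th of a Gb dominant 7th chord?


Let's work it out.
Dominant 7th chord = root + major 3rd + perfect 5th + minor 7th
Seventh chords stack in thirds, so the letter names are G-B-D-F
Root: Gb
Major 3rd above Gb: Bb
Perfect 5th above Gb: Db
Minor 7th above Gb: Fb
The 5th = Db


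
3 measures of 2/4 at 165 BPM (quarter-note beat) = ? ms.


Quarter-note beat duration = 60000 / 165 ms
Beats per measure (2/4) = 2
One measure = 2 × 60000 / 165 = 120000 / 165 ms
3 measures = 3 × 120000 / 165 = 360000 / 165
= 2181.8 ms


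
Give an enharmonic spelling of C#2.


Working:
Enharmonic notes sound the same pitch but are spelled with different letter names
C# and Db name the same pitch class
= Db2


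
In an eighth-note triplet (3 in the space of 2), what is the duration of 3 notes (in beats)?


Step by step:
Triplet: 3 notes occupy the space of 2 eighth notes
Space = 2 × 1/2 = 1 beat
Each triplet note = 1 / 3 = 1/3 beats
3 notes = 3 × 1/3 = 1
= 1 beat


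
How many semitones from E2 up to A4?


Solution.
Absolute semitone position = octave×12 + chromatic position
E2: 2×12 + 4 = 28
A4: 4×12 + 9 = 57
Difference = 57 - 28 = 29
= 29 semitones


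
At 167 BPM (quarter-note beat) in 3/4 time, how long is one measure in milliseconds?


Quarter-note beat duration = 60000 / 167 ms
Beats per measure (3/4) = 3
One measure = 3 × 60000 / 167 = 180000 / 167 ms
= 1077.8 ms


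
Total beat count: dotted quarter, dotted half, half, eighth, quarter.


Let's work it out.
Beat values:
  dotted quarter = 1.5 beats
  dotted half = 3 beats
  half = 2 beats
  eighth = 0.5 beats
  quarter = 1 beat
Sum = 1.5 + 3 + 2 + 0.5 + 1
= 8 beats


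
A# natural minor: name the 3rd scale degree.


Working:
Natural minor scale pattern: W-H-W-W-H-W-W (2-1-2-2-1-2-2 semitones)
Starting from A#:
  A# + 2 semitones → B#
  B# + 1 semitone → C#
  C# + 2 semitones → D#
  D# + 2 semitones → E#
  E# + 1 semitone → F#
  F# + 2 semitones → G#
  G# + 2 semitones → A#
Scale: A# B# C# D# E# F# G#
Degree 3 = C#


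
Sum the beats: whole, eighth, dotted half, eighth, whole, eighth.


Beat values:
  whole = 4 beats
  eighth = 0.5 beats
  dotted half = 3 beats
  eighth = 0.5 beats
  whole = 4 beats
  eighth = 0.5 beats
Sum = 4 + 0.5 + 3 + 0.5 + 4 + 0.5
= 12.5 beats


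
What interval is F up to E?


Solution.
Letter names: F → E spans 7 letter names → a 7th
Semitones: F → E = 11 half-steps
A 7th of 11 semitones is a major 7th
= major 7th


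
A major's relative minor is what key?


The relative minor shares the major's key signature and starts on its 6th degree
6th degree = a major 6th above the tonic; a major 6th above A is F#
→ relative minor of A major is F# minor
= F# minor


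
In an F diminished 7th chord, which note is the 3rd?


Reasoning:
Diminished 7th chord = root + minor 3rd + diminished 5th + diminished 7th
Seventh chords stack in thirds, so the letter names are F-A-C-E
Root: F
Minor 3rd above F: Ab
Diminished 5th above F: Cb
Diminished 7th above F: Ebb
The 3rd = Ab


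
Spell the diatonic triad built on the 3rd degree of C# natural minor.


C# natural minor scale: C# D# E F# G# A B
Diatonic triad on degree 3 stacks scale notes 3, 5, 7: E G# B
E→G# = 4 semitones; E→B = 7 semitones → major triad
= E G# B (major)


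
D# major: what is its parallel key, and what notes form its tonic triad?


Parallel keys share the same tonic but differ in mode
D# major → parallel is D# minor
Tonic triad of D# minor = D# F# A#
= D# minor; triad = D# F# A#


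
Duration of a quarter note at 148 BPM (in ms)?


Step by step:
One quarter-note beat = 60000 / BPM = 60000 / 148 ms
Duration = 60000 / 148
= 405.4 ms


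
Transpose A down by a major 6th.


Solution.
major 6th: 6 letter names, 9 semitones
Letter: A - 5 → C
Pitch: A - 9 semitones, spelled as a C → C
= C


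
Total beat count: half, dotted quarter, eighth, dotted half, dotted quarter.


Let's work it out.
Beat values:
  half = 2 beats
  dotted quarter = 1.5 beats
  eighth = 0.5 beats
  dotted half = 3 beats
  dotted quarter = 1.5 beats
Sum = 2 + 1.5 + 0.5 + 3 + 1.5
= 8.5 beats


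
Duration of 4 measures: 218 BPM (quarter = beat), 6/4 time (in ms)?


Let's work it out.
Quarter-note beat duration = 60000 / 218 ms
Beats per measure (6/4) = 6
One measure = 6 × 60000 / 218 = 360000 / 218 ms
4 measures = 4 × 360000 / 218 = 1440000 / 218
= 6605.5 ms


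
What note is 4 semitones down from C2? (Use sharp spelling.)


Step by step:
C2: chromatic position 0 in octave 2 → absolute = 2×12 + 0 = 24
Transpose down 4: 24 - 4 = 20
20 = 1×12 + 8 → G# in octave 1
Result = G#1


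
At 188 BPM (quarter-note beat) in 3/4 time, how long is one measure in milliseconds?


Step by step:
Quarter-note beat duration = 60000 / 188 ms
Beats per measure (3/4) = 3
One measure = 3 × 60000 / 188 = 180000 / 188 ms
= 957.4 ms
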